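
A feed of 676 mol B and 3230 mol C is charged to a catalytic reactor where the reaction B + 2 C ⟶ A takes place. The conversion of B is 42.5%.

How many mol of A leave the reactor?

B reacted = 0.425 × 676 = 287.3 mol; ν_B = −1, so ξ = 287.3/1 = 287.3 mol.
Outlet amounts (n = n₀ + ν ξ):
  B: 676 − 1(287.3) = 388.7
  C: 3230 − 2(287.3) = 2655
  A: 0 + 1(287.3) = 287.3

287 mol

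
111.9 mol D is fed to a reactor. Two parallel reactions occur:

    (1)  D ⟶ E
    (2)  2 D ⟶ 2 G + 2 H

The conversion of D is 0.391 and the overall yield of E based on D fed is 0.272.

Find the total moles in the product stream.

Yield of E: 1ξ₁ / 111.9 = 0.272 → ξ₁ = 30.44 mol.
Conversion of D: 1ξ₁ + 2ξ₂ = 0.391 × 111.9 = 43.75 → ξ₂ = 6.658 mol.
Outlet amounts (n = n₀ + Σ ν·ξ):
  D: 111.9 − 1(30.44) − 2(6.658) = 68.15
  E: 0 + 1(30.44) = 30.44
  G: 0 + 2(6.658) = 13.32
  H: 0 + 2(6.658) = 13.32
Total out = 68.15 + 30.44 + 13.32 + 13.32 = 125.2 mol.

125 mol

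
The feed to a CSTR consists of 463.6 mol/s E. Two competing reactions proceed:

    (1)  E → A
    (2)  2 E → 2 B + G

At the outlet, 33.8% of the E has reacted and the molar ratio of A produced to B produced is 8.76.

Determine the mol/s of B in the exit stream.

Conversion of E: E consumed = 0.338 × 463.6 = 156.7 mol/s = 1ξ₁ + 2ξ₂.
Selectivity: 1ξ₁ / (2ξ₂) = 8.76 → ξ₁ = 17.52 ξ₂.
Substitute: (1·17.52 + 2) ξ₂ = 156.7 → ξ₂ = 8.028 mol/s, ξ₁ = 140.6 mol/s.
Outlet amounts (n = n₀ + Σ ν·ξ):
  E: 463.6 − 1(140.6) − 2(8.028) = 306.9
  A: 0 + 1(140.6) = 140.6
  B: 0 + 2(8.028) = 16.06
  G: 0 + 1(8.028) = 8.028

16.1 mol/s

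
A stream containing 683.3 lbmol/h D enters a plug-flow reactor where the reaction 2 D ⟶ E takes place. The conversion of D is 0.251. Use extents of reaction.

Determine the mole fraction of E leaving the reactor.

0.144

D reacted = 0.251 × 683.3 = 171.5 lbmol/h; ν_D = −2, so ξ = 171.5/2 = 85.75 lbmol/h.
Outlet amounts (n = n₀ + ν ξ):
  D: 683.3 − 2(85.75) = 511.8
  E: 0 + 1(85.75) = 85.75
Total out = 597.5 lbmol/h; y_E = 85.75 / 597.5 = 0.1435.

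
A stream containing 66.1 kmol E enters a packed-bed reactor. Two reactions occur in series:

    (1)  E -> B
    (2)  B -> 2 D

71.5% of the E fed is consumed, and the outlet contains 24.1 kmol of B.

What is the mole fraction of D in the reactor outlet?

0.519

Conversion of E: E consumed = 1ξ₁ = 0.715 × 66.1 → ξ₁ = 47.26 kmol.
B balance: n_B = 0 + 1ξ₁ − 1ξ₂ = 24.1 → ξ₂ = (1·47.26 − 24.1)/1 = 23.16 kmol.
Outlet amounts (n = n₀ + Σ ν·ξ):
  E: 66.1 − 1(47.26) = 18.84
  B: 0 + 1(47.26) − 1(23.16) = 24.1
  D: 0 + 2(23.16) = 46.32
Total out = 89.26 kmol; y_D = 46.32 / 89.26 = 0.519.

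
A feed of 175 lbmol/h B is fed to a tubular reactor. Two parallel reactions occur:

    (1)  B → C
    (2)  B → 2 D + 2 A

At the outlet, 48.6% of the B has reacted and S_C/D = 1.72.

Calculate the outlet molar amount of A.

Conversion of B: B consumed = 0.486 × 175 = 85.05 lbmol/h = 1ξ₁ + 1ξ₂.
Selectivity: 1ξ₁ / (2ξ₂) = 1.72 → ξ₁ = 3.44 ξ₂.
Substitute: (1·3.44 + 1) ξ₂ = 85.05 → ξ₂ = 19.16 lbmol/h, ξ₁ = 65.89 lbmol/h.
Outlet amounts (n = n₀ + Σ ν·ξ):
  B: 175 − 1(65.89) − 1(19.16) = 89.95
  C: 0 + 1(65.89) = 65.89
  D: 0 + 2(19.16) = 38.31
  A: 0 + 2(19.16) = 38.31

38.3 lbmol/h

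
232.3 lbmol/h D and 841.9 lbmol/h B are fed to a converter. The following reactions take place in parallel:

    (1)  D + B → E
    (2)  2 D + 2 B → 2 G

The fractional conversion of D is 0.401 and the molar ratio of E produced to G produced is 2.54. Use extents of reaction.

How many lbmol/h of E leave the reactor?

Conversion of D: D consumed = 0.401 × 232.3 = 93.15 lbmol/h = 1ξ₁ + 2ξ₂.
Selectivity: 1ξ₁ / (2ξ₂) = 2.54 → ξ₁ = 5.08 ξ₂.
Substitute: (1·5.08 + 2) ξ₂ = 93.15 → ξ₂ = 13.16 lbmol/h, ξ₁ = 66.84 lbmol/h.
Outlet amounts (n = n₀ + Σ ν·ξ):
  D: 232.3 − 1(66.84) − 2(13.16) = 139.1
  B: 841.9 − 1(66.84) − 2(13.16) = 748.7
  E: 0 + 1(66.84) = 66.84
  G: 0 + 2(13.16) = 26.31

66.8 lbmol/h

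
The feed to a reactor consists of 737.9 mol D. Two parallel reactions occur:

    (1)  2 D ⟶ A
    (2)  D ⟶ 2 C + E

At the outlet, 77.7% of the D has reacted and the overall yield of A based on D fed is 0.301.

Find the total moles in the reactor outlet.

Yield of A: 1ξ₁ / 737.9 = 0.301 → ξ₁ = 222.1 mol.
Conversion of D: 2ξ₁ + 1ξ₂ = 0.777 × 737.9 = 573.3 → ξ₂ = 129.1 mol.
Outlet amounts (n = n₀ + Σ ν·ξ):
  D: 737.9 − 2(222.1) − 1(129.1) = 164.6
  A: 0 + 1(222.1) = 222.1
  C: 0 + 2(129.1) = 258.3
  E: 0 + 1(129.1) = 129.1
Total out = 164.6 + 222.1 + 258.3 + 129.1 = 774.1 mol.

774 mol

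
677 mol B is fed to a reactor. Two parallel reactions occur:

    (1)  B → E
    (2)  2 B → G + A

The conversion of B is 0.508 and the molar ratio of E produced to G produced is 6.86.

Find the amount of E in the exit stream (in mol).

Conversion of B: B consumed = 0.508 × 677 = 343.9 mol = 1ξ₁ + 2ξ₂.
Selectivity: 1ξ₁ / (1ξ₂) = 6.86 → ξ₁ = 6.86 ξ₂.
Substitute: (1·6.86 + 2) ξ₂ = 343.9 → ξ₂ = 38.82 mol, ξ₁ = 266.3 mol.
Outlet amounts (n = n₀ + Σ ν·ξ):
  B: 677 − 1(266.3) − 2(38.82) = 333.1
  E: 0 + 1(266.3) = 266.3
  G: 0 + 1(38.82) = 38.82
  A: 0 + 1(38.82) = 38.82

266 mol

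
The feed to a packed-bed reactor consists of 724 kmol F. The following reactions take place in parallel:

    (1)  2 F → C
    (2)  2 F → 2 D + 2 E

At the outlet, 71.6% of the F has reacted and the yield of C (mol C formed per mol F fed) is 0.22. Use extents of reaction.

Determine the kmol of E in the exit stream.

Yield of C: 1ξ₁ / 724 = 0.22 → ξ₁ = 159.3 kmol.
Conversion of F: 2ξ₁ + 2ξ₂ = 0.716 × 724 = 518.4 → ξ₂ = 99.91 kmol.
Outlet amounts (n = n₀ + Σ ν·ξ):
  F: 724 − 2(159.3) − 2(99.91) = 205.6
  C: 0 + 1(159.3) = 159.3
  D: 0 + 2(99.91) = 199.8
  E: 0 + 2(99.91) = 199.8

200 kmol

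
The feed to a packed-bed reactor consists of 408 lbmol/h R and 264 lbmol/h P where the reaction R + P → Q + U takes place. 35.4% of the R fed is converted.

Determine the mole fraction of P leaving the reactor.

0.178

R reacted = 0.354 × 408 = 144.4 lbmol/h; ν_R = −1, so ξ = 144.4/1 = 144.4 lbmol/h.
Outlet amounts (n = n₀ + ν ξ):
  R: 408 − 1(144.4) = 263.6
  P: 264 − 1(144.4) = 119.6
  Q: 0 + 1(144.4) = 144.4
  U: 0 + 1(144.4) = 144.4
Total out = 672 lbmol/h; y_P = 119.6 / 672 = 0.1779.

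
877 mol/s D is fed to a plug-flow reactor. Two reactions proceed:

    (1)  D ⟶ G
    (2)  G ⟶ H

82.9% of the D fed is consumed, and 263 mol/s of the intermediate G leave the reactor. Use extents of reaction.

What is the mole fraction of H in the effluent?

0.529

Conversion of D: D consumed = 1ξ₁ = 0.829 × 877 → ξ₁ = 727 mol/s.
G balance: n_G = 0 + 1ξ₁ − 1ξ₂ = 263 → ξ₂ = (1·727 − 263)/1 = 464 mol/s.
Outlet amounts (n = n₀ + Σ ν·ξ):
  D: 877 − 1(727) = 150
  G: 0 + 1(727) − 1(464) = 263
  H: 0 + 1(464) = 464
Total out = 877 mol/s; y_H = 464 / 877 = 0.5291.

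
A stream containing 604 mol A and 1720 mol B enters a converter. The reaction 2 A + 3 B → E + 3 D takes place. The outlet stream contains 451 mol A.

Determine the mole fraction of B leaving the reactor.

For A: n = n₀ − 2ξ → 451 = 604 − 2ξ, giving ξ = 76.5 mol.
Outlet amounts (n = n₀ + ν ξ):
  A: 604 − 2(76.5) = 451
  B: 1720 − 3(76.5) = 1490
  E: 0 + 1(76.5) = 76.5
  D: 0 + 3(76.5) = 229.5
Total out = 2248 mol; y_B = 1490 / 2248 = 0.6632.

0.663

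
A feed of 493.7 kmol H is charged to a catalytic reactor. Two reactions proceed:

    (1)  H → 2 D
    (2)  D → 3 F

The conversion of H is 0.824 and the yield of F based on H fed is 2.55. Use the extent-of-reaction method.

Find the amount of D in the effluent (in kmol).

Conversion of H: H consumed = 1ξ₁ = 0.824 × 493.7 → ξ₁ = 406.8 kmol.
Yield of F: 3ξ₂ / 493.7 = 2.55 → ξ₂ = 419.6 kmol.
Outlet amounts (n = n₀ + Σ ν·ξ):
  H: 493.7 − 1(406.8) = 86.89
  D: 0 + 2(406.8) − 1(419.6) = 394
  F: 0 + 3(419.6) = 1259

394 kmol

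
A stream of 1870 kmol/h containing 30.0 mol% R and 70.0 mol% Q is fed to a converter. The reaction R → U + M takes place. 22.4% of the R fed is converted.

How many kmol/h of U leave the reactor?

R reacted = 0.224 × 561 = 125.7 kmol/h; ν_R = −1, so ξ = 125.7/1 = 125.7 kmol/h.
Outlet amounts (n = n₀ + ν ξ):
  R: 561 − 1(125.7) = 435.3
  U: 0 + 1(125.7) = 125.7
  M: 0 + 1(125.7) = 125.7
  Q: 1309 (inert)

126 kmol/h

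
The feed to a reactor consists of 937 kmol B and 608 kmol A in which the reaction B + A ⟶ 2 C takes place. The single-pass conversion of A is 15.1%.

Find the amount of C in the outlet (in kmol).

A reacted = 0.151 × 608 = 91.81 kmol; ν_A = −1, so ξ = 91.81/1 = 91.81 kmol.
Outlet amounts (n = n₀ + ν ξ):
  B: 937 − 1(91.81) = 845.2
  A: 608 − 1(91.81) = 516.2
  C: 0 + 2(91.81) = 183.6

184 kmol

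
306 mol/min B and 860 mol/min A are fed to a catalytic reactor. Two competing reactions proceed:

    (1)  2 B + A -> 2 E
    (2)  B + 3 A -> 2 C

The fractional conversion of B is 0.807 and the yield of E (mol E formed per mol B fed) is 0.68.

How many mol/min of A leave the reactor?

639 mol/min

Yield of E: 2ξ₁ / 306 = 0.68 → ξ₁ = 104 mol/min.
Conversion of B: 2ξ₁ + 1ξ₂ = 0.807 × 306 = 246.9 → ξ₂ = 38.86 mol/min.
Outlet amounts (n = n₀ + Σ ν·ξ):
  B: 306 − 2(104) − 1(38.86) = 59.06
  A: 860 − 1(104) − 3(38.86) = 639.4
  E: 0 + 2(104) = 208.1
  C: 0 + 2(38.86) = 77.72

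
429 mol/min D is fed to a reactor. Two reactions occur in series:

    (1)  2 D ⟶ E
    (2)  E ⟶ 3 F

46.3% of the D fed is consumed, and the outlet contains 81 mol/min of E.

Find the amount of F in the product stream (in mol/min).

54.9 mol/min

Conversion of D: D consumed = 2ξ₁ = 0.463 × 429 → ξ₁ = 99.31 mol/min.
E balance: n_E = 0 + 1ξ₁ − 1ξ₂ = 81 → ξ₂ = (1·99.31 − 81)/1 = 18.31 mol/min.
Outlet amounts (n = n₀ + Σ ν·ξ):
  D: 429 − 2(99.31) = 230.4
  E: 0 + 1(99.31) − 1(18.31) = 81
  F: 0 + 3(18.31) = 54.94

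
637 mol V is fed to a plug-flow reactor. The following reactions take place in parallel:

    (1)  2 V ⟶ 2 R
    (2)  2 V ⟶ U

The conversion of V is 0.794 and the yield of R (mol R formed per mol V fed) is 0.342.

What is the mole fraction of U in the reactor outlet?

0.292

Yield of R: 2ξ₁ / 637 = 0.342 → ξ₁ = 108.9 mol.
Conversion of V: 2ξ₁ + 2ξ₂ = 0.794 × 637 = 505.8 → ξ₂ = 144 mol.
Outlet amounts (n = n₀ + Σ ν·ξ):
  V: 637 − 2(108.9) − 2(144) = 131.2
  R: 0 + 2(108.9) = 217.9
  U: 0 + 1(144) = 144
Total out = 493 mol; y_U = 144 / 493 = 0.292.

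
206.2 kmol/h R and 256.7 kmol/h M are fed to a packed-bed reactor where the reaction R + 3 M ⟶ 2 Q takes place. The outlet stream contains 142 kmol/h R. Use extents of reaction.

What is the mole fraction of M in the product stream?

For R: n = n₀ − 1ξ → 142 = 206.2 − 1ξ, giving ξ = 64.2 kmol/h.
Outlet amounts (n = n₀ + ν ξ):
  R: 206.2 − 1(64.2) = 142
  M: 256.7 − 3(64.2) = 64.1
  Q: 0 + 2(64.2) = 128.4
Total out = 334.5 kmol/h; y_M = 64.1 / 334.5 = 0.1916.

0.192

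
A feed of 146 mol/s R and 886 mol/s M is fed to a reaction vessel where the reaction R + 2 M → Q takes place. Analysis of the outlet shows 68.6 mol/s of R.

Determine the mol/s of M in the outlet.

For R: n = n₀ − 1ξ → 68.6 = 146 − 1ξ, giving ξ = 77.4 mol/s.
Outlet amounts (n = n₀ + ν ξ):
  R: 146 − 1(77.4) = 68.6
  M: 886 − 2(77.4) = 731.2
  Q: 0 + 1(77.4) = 77.4

731 mol/s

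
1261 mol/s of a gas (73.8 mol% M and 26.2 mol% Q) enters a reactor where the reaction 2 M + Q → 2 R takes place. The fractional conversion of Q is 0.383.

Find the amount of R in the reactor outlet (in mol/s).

Q reacted = 0.383 × 330.4 = 126.5 mol/s; ν_Q = −1, so ξ = 126.5/1 = 126.5 mol/s.
Outlet amounts (n = n₀ + ν ξ):
  M: 930.6 − 2(126.5) = 677.5
  Q: 330.4 − 1(126.5) = 203.8
  R: 0 + 2(126.5) = 253.1

253 mol/s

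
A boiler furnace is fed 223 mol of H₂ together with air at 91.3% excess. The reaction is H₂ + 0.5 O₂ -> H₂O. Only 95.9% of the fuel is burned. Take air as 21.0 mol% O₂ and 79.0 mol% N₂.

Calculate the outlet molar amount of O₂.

106 mol

Stoichiometric O₂ = 0.5 × 223 = 111.5 mol; O₂ fed = 111.5 × 1.913 = 213.3 mol.
N₂ fed = 213.3 × 79/21 = 802.4 mol.
Fuel reacted = 0.959 × 223 → ξ = 213.9 mol.
Outlet (n = n₀ + ν ξ):
  H₂: 223 − 1(213.9) = 9.143
  O₂: 213.3 − 0.5(213.9) = 106.4
  N₂: 802.4 (inert)
  H₂O: 0 + 1(213.9) = 213.9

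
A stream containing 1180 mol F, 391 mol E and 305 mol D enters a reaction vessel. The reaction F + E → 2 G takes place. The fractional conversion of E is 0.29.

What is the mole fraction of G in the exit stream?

0.121

E reacted = 0.29 × 391 = 113.4 mol; ν_E = −1, so ξ = 113.4/1 = 113.4 mol.
Outlet amounts (n = n₀ + ν ξ):
  F: 1180 − 1(113.4) = 1067
  E: 391 − 1(113.4) = 277.6
  G: 0 + 2(113.4) = 226.8
  D: 305 (inert)
Total out = 1876 mol; y_G = 226.8 / 1876 = 0.1209.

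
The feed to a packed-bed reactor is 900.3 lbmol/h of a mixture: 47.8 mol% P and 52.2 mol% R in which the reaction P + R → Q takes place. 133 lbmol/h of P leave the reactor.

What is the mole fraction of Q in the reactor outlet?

For P: n = n₀ − 1ξ → 133 = 430.3 − 1ξ, giving ξ = 297.3 lbmol/h.
Outlet amounts (n = n₀ + ν ξ):
  P: 430.3 − 1(297.3) = 133
  R: 470 − 1(297.3) = 172.6
  Q: 0 + 1(297.3) = 297.3
Total out = 603 lbmol/h; y_Q = 297.3 / 603 = 0.4931.

0.493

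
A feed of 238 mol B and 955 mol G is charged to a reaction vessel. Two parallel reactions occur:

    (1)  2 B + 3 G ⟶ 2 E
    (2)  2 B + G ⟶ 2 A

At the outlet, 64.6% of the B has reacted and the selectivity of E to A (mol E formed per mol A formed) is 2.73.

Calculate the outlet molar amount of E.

113 mol

Conversion of B: B consumed = 0.646 × 238 = 153.7 mol = 2ξ₁ + 2ξ₂.
Selectivity: 2ξ₁ / (2ξ₂) = 2.73 → ξ₁ = 2.73 ξ₂.
Substitute: (2·2.73 + 2) ξ₂ = 153.7 → ξ₂ = 20.61 mol, ξ₁ = 56.26 mol.
Outlet amounts (n = n₀ + Σ ν·ξ):
  B: 238 − 2(56.26) − 2(20.61) = 84.25
  G: 955 − 3(56.26) − 1(20.61) = 765.6
  E: 0 + 2(56.26) = 112.5
  A: 0 + 2(20.61) = 41.22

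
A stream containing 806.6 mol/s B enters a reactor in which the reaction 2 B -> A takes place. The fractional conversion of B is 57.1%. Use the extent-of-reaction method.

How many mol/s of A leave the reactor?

230 mol/s

B reacted = 0.571 × 806.6 = 460.6 mol/s; ν_B = −2, so ξ = 460.6/2 = 230.3 mol/s.
Outlet amounts (n = n₀ + ν ξ):
  B: 806.6 − 2(230.3) = 346
  A: 0 + 1(230.3) = 230.3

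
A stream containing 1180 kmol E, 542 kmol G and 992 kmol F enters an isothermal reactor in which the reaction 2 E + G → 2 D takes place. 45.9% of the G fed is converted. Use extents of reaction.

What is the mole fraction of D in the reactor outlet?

G reacted = 0.459 × 542 = 248.8 kmol; ν_G = −1, so ξ = 248.8/1 = 248.8 kmol.
Outlet amounts (n = n₀ + ν ξ):
  E: 1180 − 2(248.8) = 682.4
  G: 542 − 1(248.8) = 293.2
  D: 0 + 2(248.8) = 497.6
  F: 992 (inert)
Total out = 2465 kmol; y_D = 497.6 / 2465 = 0.2018.

0.202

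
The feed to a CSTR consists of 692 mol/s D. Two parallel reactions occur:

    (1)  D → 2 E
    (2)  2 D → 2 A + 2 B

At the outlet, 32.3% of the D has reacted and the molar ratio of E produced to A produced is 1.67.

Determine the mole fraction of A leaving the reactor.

0.133

Conversion of D: D consumed = 0.323 × 692 = 223.5 mol/s = 1ξ₁ + 2ξ₂.
Selectivity: 2ξ₁ / (2ξ₂) = 1.67 → ξ₁ = 1.67 ξ₂.
Substitute: (1·1.67 + 2) ξ₂ = 223.5 → ξ₂ = 60.9 mol/s, ξ₁ = 101.7 mol/s.
Outlet amounts (n = n₀ + Σ ν·ξ):
  D: 692 − 1(101.7) − 2(60.9) = 468.5
  E: 0 + 2(101.7) = 203.4
  A: 0 + 2(60.9) = 121.8
  B: 0 + 2(60.9) = 121.8
Total out = 915.5 mol/s; y_A = 121.8 / 915.5 = 0.133.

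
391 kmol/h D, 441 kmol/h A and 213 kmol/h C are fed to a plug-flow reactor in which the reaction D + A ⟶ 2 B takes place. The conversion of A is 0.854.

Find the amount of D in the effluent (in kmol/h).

A reacted = 0.854 × 441 = 376.6 kmol/h; ν_A = −1, so ξ = 376.6/1 = 376.6 kmol/h.
Outlet amounts (n = n₀ + ν ξ):
  D: 391 − 1(376.6) = 14.39
  A: 441 − 1(376.6) = 64.39
  B: 0 + 2(376.6) = 753.2
  C: 213 (inert)

14.4 kmol/h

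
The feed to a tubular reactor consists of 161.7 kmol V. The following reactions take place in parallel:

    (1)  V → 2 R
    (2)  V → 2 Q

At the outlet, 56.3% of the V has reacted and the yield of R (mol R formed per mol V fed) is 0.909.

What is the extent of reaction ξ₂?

Yield of R: 2ξ₁ / 161.7 = 0.909 → ξ₁ = 73.49 kmol.
Conversion of V: 1ξ₁ + 1ξ₂ = 0.563 × 161.7 = 91.04 → ξ₂ = 17.54 kmol.
Outlet amounts (n = n₀ + Σ ν·ξ):
  V: 161.7 − 1(73.49) − 1(17.54) = 70.66
  R: 0 + 2(73.49) = 147
  Q: 0 + 2(17.54) = 35.09

ξ₂ = 17.5 kmol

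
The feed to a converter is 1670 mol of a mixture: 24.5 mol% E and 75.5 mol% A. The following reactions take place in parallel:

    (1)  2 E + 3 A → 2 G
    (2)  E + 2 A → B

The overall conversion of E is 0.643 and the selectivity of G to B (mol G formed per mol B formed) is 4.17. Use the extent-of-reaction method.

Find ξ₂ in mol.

ξ₂ = 50.9 mol

Conversion of E: E consumed = 0.643 × 409.1 = 263.1 mol = 2ξ₁ + 1ξ₂.
Selectivity: 2ξ₁ / (1ξ₂) = 4.17 → ξ₁ = 2.085 ξ₂.
Substitute: (2·2.085 + 1) ξ₂ = 263.1 → ξ₂ = 50.89 mol, ξ₁ = 106.1 mol.
Outlet amounts (n = n₀ + Σ ν·ξ):
  E: 409.1 − 2(106.1) − 1(50.89) = 146.1
  A: 1261 − 3(106.1) − 2(50.89) = 840.8
  G: 0 + 2(106.1) = 212.2
  B: 0 + 1(50.89) = 50.89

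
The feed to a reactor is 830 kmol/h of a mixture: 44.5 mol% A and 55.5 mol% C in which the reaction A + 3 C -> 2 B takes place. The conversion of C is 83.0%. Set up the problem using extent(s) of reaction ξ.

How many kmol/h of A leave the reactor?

242 kmol/h

C reacted = 0.83 × 460.6 = 382.3 kmol/h; ν_C = −3, so ξ = 382.3/3 = 127.4 kmol/h.
Outlet amounts (n = n₀ + ν ξ):
  A: 369.4 − 1(127.4) = 241.9
  C: 460.6 − 3(127.4) = 78.31
  B: 0 + 2(127.4) = 254.9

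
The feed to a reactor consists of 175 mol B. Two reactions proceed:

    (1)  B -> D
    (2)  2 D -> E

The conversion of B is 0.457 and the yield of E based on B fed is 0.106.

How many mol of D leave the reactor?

Conversion of B: B consumed = 1ξ₁ = 0.457 × 175 → ξ₁ = 79.98 mol.
Yield of E: 1ξ₂ / 175 = 0.106 → ξ₂ = 18.55 mol.
Outlet amounts (n = n₀ + Σ ν·ξ):
  B: 175 − 1(79.98) = 95.02
  D: 0 + 1(79.98) − 2(18.55) = 42.88
  E: 0 + 1(18.55) = 18.55

42.9 mol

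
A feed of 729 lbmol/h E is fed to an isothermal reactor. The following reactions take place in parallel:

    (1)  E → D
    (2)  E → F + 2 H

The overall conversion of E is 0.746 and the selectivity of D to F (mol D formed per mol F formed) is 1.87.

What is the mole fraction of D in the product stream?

0.32

Conversion of E: E consumed = 0.746 × 729 = 543.8 lbmol/h = 1ξ₁ + 1ξ₂.
Selectivity: 1ξ₁ / (1ξ₂) = 1.87 → ξ₁ = 1.87 ξ₂.
Substitute: (1·1.87 + 1) ξ₂ = 543.8 → ξ₂ = 189.5 lbmol/h, ξ₁ = 354.3 lbmol/h.
Outlet amounts (n = n₀ + Σ ν·ξ):
  E: 729 − 1(354.3) − 1(189.5) = 185.2
  D: 0 + 1(354.3) = 354.3
  F: 0 + 1(189.5) = 189.5
  H: 0 + 2(189.5) = 379
Total out = 1108 lbmol/h; y_D = 354.3 / 1108 = 0.3198.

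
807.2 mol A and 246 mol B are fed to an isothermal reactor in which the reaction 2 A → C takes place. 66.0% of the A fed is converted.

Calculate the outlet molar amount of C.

266 mol

A reacted = 0.66 × 807.2 = 532.8 mol; ν_A = −2, so ξ = 532.8/2 = 266.4 mol.
Outlet amounts (n = n₀ + ν ξ):
  A: 807.2 − 2(266.4) = 274.4
  C: 0 + 1(266.4) = 266.4
  B: 246 (inert)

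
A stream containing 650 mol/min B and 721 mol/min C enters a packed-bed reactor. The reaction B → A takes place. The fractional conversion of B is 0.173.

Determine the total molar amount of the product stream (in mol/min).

B reacted = 0.173 × 650 = 112.4 mol/min; ν_B = −1, so ξ = 112.4/1 = 112.4 mol/min.
Outlet amounts (n = n₀ + ν ξ):
  B: 650 − 1(112.4) = 537.5
  A: 0 + 1(112.4) = 112.4
  C: 721 (inert)
Total out = 537.5 + 112.4 + 721 = 1371 mol/min.

1370 mol/min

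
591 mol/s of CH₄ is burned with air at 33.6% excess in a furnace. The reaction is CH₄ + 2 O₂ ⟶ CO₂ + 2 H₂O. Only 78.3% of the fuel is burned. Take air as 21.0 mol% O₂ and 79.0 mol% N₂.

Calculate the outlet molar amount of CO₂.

Stoichiometric O₂ = 2 × 591 = 1182 mol/s; O₂ fed = 1182 × 1.336 = 1579 mol/s.
N₂ fed = 1579 × 79/21 = 5941 mol/s.
Fuel reacted = 0.783 × 591 → ξ = 462.8 mol/s.
Outlet (n = n₀ + ν ξ):
  CH₄: 591 − 1(462.8) = 128.2
  O₂: 1579 − 2(462.8) = 653.6
  N₂: 5941 (inert)
  CO₂: 0 + 1(462.8) = 462.8
  H₂O: 0 + 2(462.8) = 925.5

463 mol/s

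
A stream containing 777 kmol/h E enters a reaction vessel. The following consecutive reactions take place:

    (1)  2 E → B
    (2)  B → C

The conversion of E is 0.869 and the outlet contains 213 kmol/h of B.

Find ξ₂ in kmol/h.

ξ₂ = 125 kmol/h

Conversion of E: E consumed = 2ξ₁ = 0.869 × 777 → ξ₁ = 337.6 kmol/h.
B balance: n_B = 0 + 1ξ₁ − 1ξ₂ = 213 → ξ₂ = (1·337.6 − 213)/1 = 124.6 kmol/h.
Outlet amounts (n = n₀ + Σ ν·ξ):
  E: 777 − 2(337.6) = 101.8
  B: 0 + 1(337.6) − 1(124.6) = 213
  C: 0 + 1(124.6) = 124.6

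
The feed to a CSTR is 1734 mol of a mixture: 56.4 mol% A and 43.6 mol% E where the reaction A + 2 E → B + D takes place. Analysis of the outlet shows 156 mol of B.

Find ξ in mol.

ξ = 156 mol

For B: n = n₀ + 1ξ → 156 = 0 + 1ξ, giving ξ = 156 mol.
Outlet amounts (n = n₀ + ν ξ):
  A: 978 − 1(156) = 822
  E: 756 − 2(156) = 444
  B: 0 + 1(156) = 156
  D: 0 + 1(156) = 156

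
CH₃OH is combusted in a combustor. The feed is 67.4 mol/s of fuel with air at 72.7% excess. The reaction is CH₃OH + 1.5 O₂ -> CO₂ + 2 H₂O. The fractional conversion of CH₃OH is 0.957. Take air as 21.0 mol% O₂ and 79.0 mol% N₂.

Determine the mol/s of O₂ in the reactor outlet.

77.8 mol/s

Stoichiometric O₂ = 1.5 × 67.4 = 101.1 mol/s; O₂ fed = 101.1 × 1.727 = 174.6 mol/s.
N₂ fed = 174.6 × 79/21 = 656.8 mol/s.
Fuel reacted = 0.957 × 67.4 → ξ = 64.5 mol/s.
Outlet (n = n₀ + ν ξ):
  CH₃OH: 67.4 − 1(64.5) = 2.898
  O₂: 174.6 − 1.5(64.5) = 77.85
  N₂: 656.8 (inert)
  CO₂: 0 + 1(64.5) = 64.5
  H₂O: 0 + 2(64.5) = 129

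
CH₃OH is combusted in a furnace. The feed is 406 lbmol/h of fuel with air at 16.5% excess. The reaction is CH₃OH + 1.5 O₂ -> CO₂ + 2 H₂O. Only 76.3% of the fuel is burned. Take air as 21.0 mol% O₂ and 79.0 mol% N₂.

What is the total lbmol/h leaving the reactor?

Stoichiometric O₂ = 1.5 × 406 = 609 lbmol/h; O₂ fed = 609 × 1.165 = 709.5 lbmol/h.
N₂ fed = 709.5 × 79/21 = 2669 lbmol/h.
Fuel reacted = 0.763 × 406 → ξ = 309.8 lbmol/h.
Outlet (n = n₀ + ν ξ):
  CH₃OH: 406 − 1(309.8) = 96.22
  O₂: 709.5 − 1.5(309.8) = 244.8
  N₂: 2669 (inert)
  CO₂: 0 + 1(309.8) = 309.8
  H₂O: 0 + 2(309.8) = 619.6
Total out = 96.22 + 244.8 + 2669 + 309.8 + 619.6 = 3939 lbmol/h.

3940 lbmol/h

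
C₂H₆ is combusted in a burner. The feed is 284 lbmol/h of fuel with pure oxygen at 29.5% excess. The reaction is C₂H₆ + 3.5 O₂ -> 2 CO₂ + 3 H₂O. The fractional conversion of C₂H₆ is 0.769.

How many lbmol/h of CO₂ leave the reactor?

437 lbmol/h

Stoichiometric O₂ = 3.5 × 284 = 994 lbmol/h; O₂ fed = 994 × 1.295 = 1287 lbmol/h.
Fuel reacted = 0.769 × 284 → ξ = 218.4 lbmol/h.
Outlet (n = n₀ + ν ξ):
  C₂H₆: 284 − 1(218.4) = 65.6
  O₂: 1287 − 3.5(218.4) = 522.8
  CO₂: 0 + 2(218.4) = 436.8
  H₂O: 0 + 3(218.4) = 655.2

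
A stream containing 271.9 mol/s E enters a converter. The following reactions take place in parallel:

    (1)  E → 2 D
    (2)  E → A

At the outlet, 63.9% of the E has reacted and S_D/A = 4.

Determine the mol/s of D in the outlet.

Conversion of E: E consumed = 0.639 × 271.9 = 173.7 mol/s = 1ξ₁ + 1ξ₂.
Selectivity: 2ξ₁ / (1ξ₂) = 4 → ξ₁ = 2 ξ₂.
Substitute: (1·2 + 1) ξ₂ = 173.7 → ξ₂ = 57.91 mol/s, ξ₁ = 115.8 mol/s.
Outlet amounts (n = n₀ + Σ ν·ξ):
  E: 271.9 − 1(115.8) − 1(57.91) = 98.16
  D: 0 + 2(115.8) = 231.7
  A: 0 + 1(57.91) = 57.91

232 mol/s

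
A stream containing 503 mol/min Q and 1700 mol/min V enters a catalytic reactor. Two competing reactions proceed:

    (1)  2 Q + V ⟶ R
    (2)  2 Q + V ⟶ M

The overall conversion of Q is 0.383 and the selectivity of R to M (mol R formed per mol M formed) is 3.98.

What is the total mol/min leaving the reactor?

Conversion of Q: Q consumed = 0.383 × 503 = 192.6 mol/min = 2ξ₁ + 2ξ₂.
Selectivity: 1ξ₁ / (1ξ₂) = 3.98 → ξ₁ = 3.98 ξ₂.
Substitute: (2·3.98 + 2) ξ₂ = 192.6 → ξ₂ = 19.34 mol/min, ξ₁ = 76.98 mol/min.
Outlet amounts (n = n₀ + Σ ν·ξ):
  Q: 503 − 2(76.98) − 2(19.34) = 310.4
  V: 1700 − 1(76.98) − 1(19.34) = 1604
  R: 0 + 1(76.98) = 76.98
  M: 0 + 1(19.34) = 19.34
Total out = 310.4 + 1604 + 76.98 + 19.34 = 2010 mol/min.

2010 mol/min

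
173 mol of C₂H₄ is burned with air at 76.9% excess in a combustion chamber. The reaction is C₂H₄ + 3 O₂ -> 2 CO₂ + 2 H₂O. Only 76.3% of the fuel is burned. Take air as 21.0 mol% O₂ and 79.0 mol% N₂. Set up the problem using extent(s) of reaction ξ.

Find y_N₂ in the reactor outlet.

0.76

Stoichiometric O₂ = 3 × 173 = 519 mol; O₂ fed = 519 × 1.769 = 918.1 mol.
N₂ fed = 918.1 × 79/21 = 3454 mol.
Fuel reacted = 0.763 × 173 → ξ = 132 mol.
Outlet (n = n₀ + ν ξ):
  C₂H₄: 173 − 1(132) = 41
  O₂: 918.1 − 3(132) = 522.1
  N₂: 3454 (inert)
  CO₂: 0 + 2(132) = 264
  H₂O: 0 + 2(132) = 264
Total out = 4545 mol; y_N₂ = 3454 / 4545 = 0.7599.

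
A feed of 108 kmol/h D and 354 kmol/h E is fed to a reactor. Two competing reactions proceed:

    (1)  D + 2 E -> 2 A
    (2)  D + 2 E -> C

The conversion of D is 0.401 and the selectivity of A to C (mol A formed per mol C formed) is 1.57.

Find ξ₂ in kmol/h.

Conversion of D: D consumed = 0.401 × 108 = 43.31 kmol/h = 1ξ₁ + 1ξ₂.
Selectivity: 2ξ₁ / (1ξ₂) = 1.57 → ξ₁ = 0.785 ξ₂.
Substitute: (1·0.785 + 1) ξ₂ = 43.31 → ξ₂ = 24.26 kmol/h, ξ₁ = 19.05 kmol/h.
Outlet amounts (n = n₀ + Σ ν·ξ):
  D: 108 − 1(19.05) − 1(24.26) = 64.69
  E: 354 − 2(19.05) − 2(24.26) = 267.4
  A: 0 + 2(19.05) = 38.09
  C: 0 + 1(24.26) = 24.26

ξ₂ = 24.3 kmol/h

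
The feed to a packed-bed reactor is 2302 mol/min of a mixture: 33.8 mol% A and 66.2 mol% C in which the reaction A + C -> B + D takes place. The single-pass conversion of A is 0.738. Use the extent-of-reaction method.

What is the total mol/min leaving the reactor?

2300 mol/min

A reacted = 0.738 × 778.1 = 574.2 mol/min; ν_A = −1, so ξ = 574.2/1 = 574.2 mol/min.
Outlet amounts (n = n₀ + ν ξ):
  A: 778.1 − 1(574.2) = 203.9
  C: 1524 − 1(574.2) = 949.7
  B: 0 + 1(574.2) = 574.2
  D: 0 + 1(574.2) = 574.2
Total out = 203.9 + 949.7 + 574.2 + 574.2 = 2302 mol/min.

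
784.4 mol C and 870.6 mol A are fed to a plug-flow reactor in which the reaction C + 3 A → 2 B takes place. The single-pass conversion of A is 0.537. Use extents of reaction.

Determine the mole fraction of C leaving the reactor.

A reacted = 0.537 × 870.6 = 467.5 mol; ν_A = −3, so ξ = 467.5/3 = 155.8 mol.
Outlet amounts (n = n₀ + ν ξ):
  C: 784.4 − 1(155.8) = 628.6
  A: 870.6 − 3(155.8) = 403.1
  B: 0 + 2(155.8) = 311.7
Total out = 1343 mol; y_C = 628.6 / 1343 = 0.4679.

0.468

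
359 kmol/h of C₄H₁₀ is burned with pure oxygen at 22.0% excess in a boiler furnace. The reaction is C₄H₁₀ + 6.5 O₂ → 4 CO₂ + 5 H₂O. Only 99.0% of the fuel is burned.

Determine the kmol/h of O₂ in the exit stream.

Stoichiometric O₂ = 6.5 × 359 = 2334 kmol/h; O₂ fed = 2334 × 1.220 = 2847 kmol/h.
Fuel reacted = 0.99 × 359 → ξ = 355.4 kmol/h.
Outlet (n = n₀ + ν ξ):
  C₄H₁₀: 359 − 1(355.4) = 3.59
  O₂: 2847 − 6.5(355.4) = 536.7
  CO₂: 0 + 4(355.4) = 1422
  H₂O: 0 + 5(355.4) = 1777

537 kmol/h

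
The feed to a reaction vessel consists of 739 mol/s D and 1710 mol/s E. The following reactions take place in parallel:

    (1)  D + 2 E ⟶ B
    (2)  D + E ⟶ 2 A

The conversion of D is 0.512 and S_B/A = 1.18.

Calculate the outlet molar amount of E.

Conversion of D: D consumed = 0.512 × 739 = 378.4 mol/s = 1ξ₁ + 1ξ₂.
Selectivity: 1ξ₁ / (2ξ₂) = 1.18 → ξ₁ = 2.36 ξ₂.
Substitute: (1·2.36 + 1) ξ₂ = 378.4 → ξ₂ = 112.6 mol/s, ξ₁ = 265.8 mol/s.
Outlet amounts (n = n₀ + Σ ν·ξ):
  D: 739 − 1(265.8) − 1(112.6) = 360.6
  E: 1710 − 2(265.8) − 1(112.6) = 1066
  B: 0 + 1(265.8) = 265.8
  A: 0 + 2(112.6) = 225.2

1070 mol/s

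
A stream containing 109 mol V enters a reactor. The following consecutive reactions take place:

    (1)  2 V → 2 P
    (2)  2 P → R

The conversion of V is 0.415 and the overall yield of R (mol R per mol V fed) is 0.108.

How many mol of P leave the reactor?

21.7 mol

Conversion of V: V consumed = 2ξ₁ = 0.415 × 109 → ξ₁ = 22.62 mol.
Yield of R: 1ξ₂ / 109 = 0.108 → ξ₂ = 11.77 mol.
Outlet amounts (n = n₀ + Σ ν·ξ):
  V: 109 − 2(22.62) = 63.77
  P: 0 + 2(22.62) − 2(11.77) = 21.69
  R: 0 + 1(11.77) = 11.77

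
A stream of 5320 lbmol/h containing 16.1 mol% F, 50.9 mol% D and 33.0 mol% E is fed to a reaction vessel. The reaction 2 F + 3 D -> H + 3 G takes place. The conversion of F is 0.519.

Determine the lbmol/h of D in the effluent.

2040 lbmol/h

F reacted = 0.519 × 856.5 = 444.5 lbmol/h; ν_F = −2, so ξ = 444.5/2 = 222.3 lbmol/h.
Outlet amounts (n = n₀ + ν ξ):
  F: 856.5 − 2(222.3) = 412
  D: 2708 − 3(222.3) = 2041
  H: 0 + 1(222.3) = 222.3
  G: 0 + 3(222.3) = 666.8
  E: 1756 (inert)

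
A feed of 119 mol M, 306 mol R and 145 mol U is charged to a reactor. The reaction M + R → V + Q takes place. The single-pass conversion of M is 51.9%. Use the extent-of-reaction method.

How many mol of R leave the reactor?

244 mol

M reacted = 0.519 × 119 = 61.76 mol; ν_M = −1, so ξ = 61.76/1 = 61.76 mol.
Outlet amounts (n = n₀ + ν ξ):
  M: 119 − 1(61.76) = 57.24
  R: 306 − 1(61.76) = 244.2
  V: 0 + 1(61.76) = 61.76
  Q: 0 + 1(61.76) = 61.76
  U: 145 (inert)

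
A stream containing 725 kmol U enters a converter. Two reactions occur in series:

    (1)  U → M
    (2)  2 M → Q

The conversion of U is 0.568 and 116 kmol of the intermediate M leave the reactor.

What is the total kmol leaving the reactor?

577 kmol

Conversion of U: U consumed = 1ξ₁ = 0.568 × 725 → ξ₁ = 411.8 kmol.
M balance: n_M = 0 + 1ξ₁ − 2ξ₂ = 116 → ξ₂ = (1·411.8 − 116)/2 = 147.9 kmol.
Outlet amounts (n = n₀ + Σ ν·ξ):
  U: 725 − 1(411.8) = 313.2
  M: 0 + 1(411.8) − 2(147.9) = 116
  Q: 0 + 1(147.9) = 147.9
Total out = 313.2 + 116 + 147.9 = 577.1 kmol.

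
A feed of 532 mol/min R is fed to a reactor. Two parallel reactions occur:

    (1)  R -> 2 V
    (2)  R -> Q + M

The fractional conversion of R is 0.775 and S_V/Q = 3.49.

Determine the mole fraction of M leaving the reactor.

Conversion of R: R consumed = 0.775 × 532 = 412.3 mol/min = 1ξ₁ + 1ξ₂.
Selectivity: 2ξ₁ / (1ξ₂) = 3.49 → ξ₁ = 1.745 ξ₂.
Substitute: (1·1.745 + 1) ξ₂ = 412.3 → ξ₂ = 150.2 mol/min, ξ₁ = 262.1 mol/min.
Outlet amounts (n = n₀ + Σ ν·ξ):
  R: 532 − 1(262.1) − 1(150.2) = 119.7
  V: 0 + 2(262.1) = 524.2
  Q: 0 + 1(150.2) = 150.2
  M: 0 + 1(150.2) = 150.2
Total out = 944.3 mol/min; y_M = 150.2 / 944.3 = 0.1591.

0.159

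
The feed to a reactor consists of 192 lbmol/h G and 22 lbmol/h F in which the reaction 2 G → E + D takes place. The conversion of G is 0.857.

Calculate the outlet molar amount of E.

82.3 lbmol/h

G reacted = 0.857 × 192 = 164.5 lbmol/h; ν_G = −2, so ξ = 164.5/2 = 82.27 lbmol/h.
Outlet amounts (n = n₀ + ν ξ):
  G: 192 − 2(82.27) = 27.46
  E: 0 + 1(82.27) = 82.27
  D: 0 + 1(82.27) = 82.27
  F: 22 (inert)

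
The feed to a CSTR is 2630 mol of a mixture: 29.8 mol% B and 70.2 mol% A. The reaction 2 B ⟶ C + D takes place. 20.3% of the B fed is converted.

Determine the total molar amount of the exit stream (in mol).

B reacted = 0.203 × 783.7 = 159.1 mol; ν_B = −2, so ξ = 159.1/2 = 79.55 mol.
Outlet amounts (n = n₀ + ν ξ):
  B: 783.7 − 2(79.55) = 624.6
  C: 0 + 1(79.55) = 79.55
  D: 0 + 1(79.55) = 79.55
  A: 1846 (inert)
Total out = 624.6 + 79.55 + 79.55 + 1846 = 2630 mol.

2630 mol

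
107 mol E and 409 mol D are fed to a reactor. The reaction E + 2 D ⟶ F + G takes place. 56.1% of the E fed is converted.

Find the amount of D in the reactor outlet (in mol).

E reacted = 0.561 × 107 = 60.03 mol; ν_E = −1, so ξ = 60.03/1 = 60.03 mol.
Outlet amounts (n = n₀ + ν ξ):
  E: 107 − 1(60.03) = 46.97
  D: 409 − 2(60.03) = 288.9
  F: 0 + 1(60.03) = 60.03
  G: 0 + 1(60.03) = 60.03

289 mol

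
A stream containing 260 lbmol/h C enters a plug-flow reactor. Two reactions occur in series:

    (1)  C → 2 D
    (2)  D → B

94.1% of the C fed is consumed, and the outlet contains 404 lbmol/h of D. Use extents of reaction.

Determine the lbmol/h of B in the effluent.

85.3 lbmol/h

Conversion of C: C consumed = 1ξ₁ = 0.941 × 260 → ξ₁ = 244.7 lbmol/h.
D balance: n_D = 0 + 2ξ₁ − 1ξ₂ = 404 → ξ₂ = (2·244.7 − 404)/1 = 85.32 lbmol/h.
Outlet amounts (n = n₀ + Σ ν·ξ):
  C: 260 − 1(244.7) = 15.34
  D: 0 + 2(244.7) − 1(85.32) = 404
  B: 0 + 1(85.32) = 85.32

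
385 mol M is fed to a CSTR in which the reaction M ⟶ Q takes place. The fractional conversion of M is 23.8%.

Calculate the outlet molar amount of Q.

91.6 mol

M reacted = 0.238 × 385 = 91.63 mol; ν_M = −1, so ξ = 91.63/1 = 91.63 mol.
Outlet amounts (n = n₀ + ν ξ):
  M: 385 − 1(91.63) = 293.4
  Q: 0 + 1(91.63) = 91.63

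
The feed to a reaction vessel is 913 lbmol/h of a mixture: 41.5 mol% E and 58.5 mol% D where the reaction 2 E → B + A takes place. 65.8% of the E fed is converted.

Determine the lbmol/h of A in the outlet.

E reacted = 0.658 × 378.9 = 249.3 lbmol/h; ν_E = −2, so ξ = 249.3/2 = 124.7 lbmol/h.
Outlet amounts (n = n₀ + ν ξ):
  E: 378.9 − 2(124.7) = 129.6
  B: 0 + 1(124.7) = 124.7
  A: 0 + 1(124.7) = 124.7
  D: 534.1 (inert)

125 lbmol/h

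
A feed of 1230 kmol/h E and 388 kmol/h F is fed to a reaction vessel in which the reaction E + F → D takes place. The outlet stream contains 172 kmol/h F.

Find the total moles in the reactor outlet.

For F: n = n₀ − 1ξ → 172 = 388 − 1ξ, giving ξ = 216 kmol/h.
Outlet amounts (n = n₀ + ν ξ):
  E: 1230 − 1(216) = 1014
  F: 388 − 1(216) = 172
  D: 0 + 1(216) = 216
Total out = 1014 + 172 + 216 = 1402 kmol/h.

1400 kmol/h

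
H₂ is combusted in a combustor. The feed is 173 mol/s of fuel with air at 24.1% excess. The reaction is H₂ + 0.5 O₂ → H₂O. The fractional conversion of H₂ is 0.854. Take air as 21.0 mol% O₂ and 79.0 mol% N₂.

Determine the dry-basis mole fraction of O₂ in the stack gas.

Stoichiometric O₂ = 0.5 × 173 = 86.5 mol/s; O₂ fed = 86.5 × 1.241 = 107.3 mol/s.
N₂ fed = 107.3 × 79/21 = 403.8 mol/s.
Fuel reacted = 0.854 × 173 → ξ = 147.7 mol/s.
Outlet (n = n₀ + ν ξ):
  H₂: 173 − 1(147.7) = 25.26
  O₂: 107.3 − 0.5(147.7) = 33.48
  N₂: 403.8 (inert)
  H₂O: 0 + 1(147.7) = 147.7
Dry total = 462.6 mol/s; y_O₂ (dry) = 33.48 / 462.6 = 0.07237.

0.0724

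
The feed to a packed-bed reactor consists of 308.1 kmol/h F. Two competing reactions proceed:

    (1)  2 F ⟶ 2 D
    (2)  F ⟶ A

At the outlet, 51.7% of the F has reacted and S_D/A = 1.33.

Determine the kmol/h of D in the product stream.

Conversion of F: F consumed = 0.517 × 308.1 = 159.3 kmol/h = 2ξ₁ + 1ξ₂.
Selectivity: 2ξ₁ / (1ξ₂) = 1.33 → ξ₁ = 0.665 ξ₂.
Substitute: (2·0.665 + 1) ξ₂ = 159.3 → ξ₂ = 68.36 kmol/h, ξ₁ = 45.46 kmol/h.
Outlet amounts (n = n₀ + Σ ν·ξ):
  F: 308.1 − 2(45.46) − 1(68.36) = 148.8
  D: 0 + 2(45.46) = 90.92
  A: 0 + 1(68.36) = 68.36

90.9 kmol/h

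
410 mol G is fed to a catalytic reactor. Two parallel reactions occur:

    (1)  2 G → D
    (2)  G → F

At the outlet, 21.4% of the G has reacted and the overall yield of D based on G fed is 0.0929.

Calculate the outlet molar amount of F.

Yield of D: 1ξ₁ / 410 = 0.0929 → ξ₁ = 38.09 mol.
Conversion of G: 2ξ₁ + 1ξ₂ = 0.214 × 410 = 87.74 → ξ₂ = 11.56 mol.
Outlet amounts (n = n₀ + Σ ν·ξ):
  G: 410 − 2(38.09) − 1(11.56) = 322.3
  D: 0 + 1(38.09) = 38.09
  F: 0 + 1(11.56) = 11.56

11.6 mol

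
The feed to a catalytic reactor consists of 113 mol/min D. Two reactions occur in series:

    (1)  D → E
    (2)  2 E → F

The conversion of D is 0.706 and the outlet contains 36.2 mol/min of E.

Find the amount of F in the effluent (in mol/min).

21.8 mol/min

Conversion of D: D consumed = 1ξ₁ = 0.706 × 113 → ξ₁ = 79.78 mol/min.
E balance: n_E = 0 + 1ξ₁ − 2ξ₂ = 36.2 → ξ₂ = (1·79.78 − 36.2)/2 = 21.79 mol/min.
Outlet amounts (n = n₀ + Σ ν·ξ):
  D: 113 − 1(79.78) = 33.22
  E: 0 + 1(79.78) − 2(21.79) = 36.2
  F: 0 + 1(21.79) = 21.79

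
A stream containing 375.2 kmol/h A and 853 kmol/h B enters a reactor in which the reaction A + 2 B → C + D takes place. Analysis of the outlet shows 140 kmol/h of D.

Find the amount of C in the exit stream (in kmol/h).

140 kmol/h

For D: n = n₀ + 1ξ → 140 = 0 + 1ξ, giving ξ = 140 kmol/h.
Outlet amounts (n = n₀ + ν ξ):
  A: 375.2 − 1(140) = 235.2
  B: 853 − 2(140) = 573
  C: 0 + 1(140) = 140
  D: 0 + 1(140) = 140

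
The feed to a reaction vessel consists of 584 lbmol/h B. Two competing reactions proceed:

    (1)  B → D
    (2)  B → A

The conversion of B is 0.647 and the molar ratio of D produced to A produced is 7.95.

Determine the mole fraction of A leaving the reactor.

Conversion of B: B consumed = 0.647 × 584 = 377.8 lbmol/h = 1ξ₁ + 1ξ₂.
Selectivity: 1ξ₁ / (1ξ₂) = 7.95 → ξ₁ = 7.95 ξ₂.
Substitute: (1·7.95 + 1) ξ₂ = 377.8 → ξ₂ = 42.22 lbmol/h, ξ₁ = 335.6 lbmol/h.
Outlet amounts (n = n₀ + Σ ν·ξ):
  B: 584 − 1(335.6) − 1(42.22) = 206.2
  D: 0 + 1(335.6) = 335.6
  A: 0 + 1(42.22) = 42.22
Total out = 584 lbmol/h; y_A = 42.22 / 584 = 0.07229.

0.0723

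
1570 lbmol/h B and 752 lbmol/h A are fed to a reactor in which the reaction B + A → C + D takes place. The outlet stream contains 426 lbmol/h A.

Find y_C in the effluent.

0.14

For A: n = n₀ − 1ξ → 426 = 752 − 1ξ, giving ξ = 326 lbmol/h.
Outlet amounts (n = n₀ + ν ξ):
  B: 1570 − 1(326) = 1244
  A: 752 − 1(326) = 426
  C: 0 + 1(326) = 326
  D: 0 + 1(326) = 326
Total out = 2322 lbmol/h; y_C = 326 / 2322 = 0.1404.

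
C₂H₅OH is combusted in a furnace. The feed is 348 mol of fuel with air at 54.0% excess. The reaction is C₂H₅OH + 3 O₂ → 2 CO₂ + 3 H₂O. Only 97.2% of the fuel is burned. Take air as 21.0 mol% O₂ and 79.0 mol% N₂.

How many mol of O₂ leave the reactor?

Stoichiometric O₂ = 3 × 348 = 1044 mol; O₂ fed = 1044 × 1.540 = 1608 mol.
N₂ fed = 1608 × 79/21 = 6048 mol.
Fuel reacted = 0.972 × 348 → ξ = 338.3 mol.
Outlet (n = n₀ + ν ξ):
  C₂H₅OH: 348 − 1(338.3) = 9.744
  O₂: 1608 − 3(338.3) = 593
  N₂: 6048 (inert)
  CO₂: 0 + 2(338.3) = 676.5
  H₂O: 0 + 3(338.3) = 1015

593 mol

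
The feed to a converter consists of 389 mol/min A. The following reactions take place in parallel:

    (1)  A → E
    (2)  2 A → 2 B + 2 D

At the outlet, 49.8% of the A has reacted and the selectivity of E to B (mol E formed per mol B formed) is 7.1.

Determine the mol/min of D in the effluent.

Conversion of A: A consumed = 0.498 × 389 = 193.7 mol/min = 1ξ₁ + 2ξ₂.
Selectivity: 1ξ₁ / (2ξ₂) = 7.1 → ξ₁ = 14.2 ξ₂.
Substitute: (1·14.2 + 2) ξ₂ = 193.7 → ξ₂ = 11.96 mol/min, ξ₁ = 169.8 mol/min.
Outlet amounts (n = n₀ + Σ ν·ξ):
  A: 389 − 1(169.8) − 2(11.96) = 195.3
  E: 0 + 1(169.8) = 169.8
  B: 0 + 2(11.96) = 23.92
  D: 0 + 2(11.96) = 23.92

23.9 mol/min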